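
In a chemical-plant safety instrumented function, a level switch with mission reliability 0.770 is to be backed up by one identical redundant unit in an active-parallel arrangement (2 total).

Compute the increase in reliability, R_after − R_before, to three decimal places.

R_before = 0.770
R_after = 1 − (1 − 0.770)^2 = 0.947
ΔR = 0.947 − 0.770 = 0.177

0.177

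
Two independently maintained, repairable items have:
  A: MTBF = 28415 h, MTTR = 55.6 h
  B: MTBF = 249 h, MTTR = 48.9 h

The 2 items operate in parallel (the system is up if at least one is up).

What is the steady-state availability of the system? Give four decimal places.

A(A) = MTBF/(MTBF+MTTR) = 28415/(28415+55.6) = 0.998047
A(B) = MTBF/(MTBF+MTTR) = 249/(249+48.9) = 0.835851
Parallel availability: 1 − (1 − 0.998047)(1 − 0.835851) = 0.9997

0.9997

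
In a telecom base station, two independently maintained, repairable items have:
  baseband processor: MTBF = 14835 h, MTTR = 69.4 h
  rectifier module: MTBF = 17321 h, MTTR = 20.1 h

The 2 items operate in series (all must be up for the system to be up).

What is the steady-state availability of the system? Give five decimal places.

0.99419

A(baseband processor) = MTBF/(MTBF+MTTR) = 14835/(14835+69.4) = 0.995344
A(rectifier module) = MTBF/(MTBF+MTTR) = 17321/(17321+20.1) = 0.998841
Series availability: 0.995344 × 0.998841 = 0.99419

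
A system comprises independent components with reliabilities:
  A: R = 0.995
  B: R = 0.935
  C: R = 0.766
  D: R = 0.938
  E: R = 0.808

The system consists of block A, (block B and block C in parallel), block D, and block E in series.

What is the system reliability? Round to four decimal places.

Parallel (B and C): 1 − (1 − 0.935000)(1 − 0.766000) = 0.984790
Series (A, [0.984790], D, and E): 0.995000 × 0.984790 × 0.938000 × 0.808000 = 0.7426

0.7426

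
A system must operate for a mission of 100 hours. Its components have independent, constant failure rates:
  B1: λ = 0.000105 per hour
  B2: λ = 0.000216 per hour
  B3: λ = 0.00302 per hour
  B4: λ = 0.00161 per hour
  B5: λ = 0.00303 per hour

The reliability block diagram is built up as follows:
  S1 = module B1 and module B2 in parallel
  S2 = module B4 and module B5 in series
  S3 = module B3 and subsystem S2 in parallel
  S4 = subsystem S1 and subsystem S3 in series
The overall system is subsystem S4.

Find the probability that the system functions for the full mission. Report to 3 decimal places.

0.903

R(B1) = exp(−0.000105 × 100) = 0.98955
R(B2) = exp(−0.000216 × 100) = 0.97863
R(B3) = exp(−0.00302 × 100) = 0.73934
R(B4) = exp(−0.00161 × 100) = 0.85129
R(B5) = exp(−0.00303 × 100) = 0.73860
Parallel (B1 and B2): 1 − (1 − 0.98955)(1 − 0.97863) = 0.99978
Series (B4 and B5): 0.85129 × 0.73860 = 0.62876
Parallel (B3 and [0.62876]): 1 − (1 − 0.73934)(1 − 0.62876) = 0.90323
Series ([0.99978] and [0.90323]): 0.99978 × 0.90323 = 0.903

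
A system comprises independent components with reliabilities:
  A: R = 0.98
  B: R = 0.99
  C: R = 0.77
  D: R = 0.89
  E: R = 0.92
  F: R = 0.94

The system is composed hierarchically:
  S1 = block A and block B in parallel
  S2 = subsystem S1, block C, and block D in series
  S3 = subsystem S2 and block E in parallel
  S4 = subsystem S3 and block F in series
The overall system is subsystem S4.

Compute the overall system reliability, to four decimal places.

Parallel (A and B): 1 − (1 − 0.980000)(1 − 0.990000) = 0.999800
Series ([0.999800], C, and D): 0.999800 × 0.770000 × 0.890000 = 0.685163
Parallel ([0.685163] and E): 1 − (1 − 0.685163)(1 − 0.920000) = 0.974813
Series ([0.974813] and F): 0.974813 × 0.940000 = 0.9163

0.9163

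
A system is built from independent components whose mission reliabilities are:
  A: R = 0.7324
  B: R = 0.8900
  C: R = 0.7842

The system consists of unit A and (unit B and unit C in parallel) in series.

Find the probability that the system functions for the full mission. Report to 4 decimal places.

0.7150

Parallel (B and C): 1 − (1 − 0.890000)(1 − 0.784200) = 0.976262
Series (A and [0.976262]): 0.732400 × 0.976262 = 0.7150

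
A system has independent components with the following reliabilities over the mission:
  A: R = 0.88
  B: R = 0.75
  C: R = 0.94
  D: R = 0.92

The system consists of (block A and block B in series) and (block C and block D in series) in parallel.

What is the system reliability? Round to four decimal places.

0.9540

Series (A and B): 0.880000 × 0.750000 = 0.660000
Series (C and D): 0.940000 × 0.920000 = 0.864800
Parallel ([0.660000] and [0.864800]): 1 − (1 − 0.660000)(1 − 0.864800) = 0.9540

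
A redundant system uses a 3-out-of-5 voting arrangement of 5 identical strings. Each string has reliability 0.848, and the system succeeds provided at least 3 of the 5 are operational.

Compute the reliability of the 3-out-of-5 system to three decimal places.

0.972

R = Σ_{i=3}^{5} C(5,i) p^i (1−p)^{5−i} with p = 0.848
C(5,3)·0.848^3·0.152^2 = 0.14089
C(5,4)·0.848^4·0.152^1 = 0.39300
C(5,5)·0.848^5·0.152^0 = 0.43851
Sum = 0.972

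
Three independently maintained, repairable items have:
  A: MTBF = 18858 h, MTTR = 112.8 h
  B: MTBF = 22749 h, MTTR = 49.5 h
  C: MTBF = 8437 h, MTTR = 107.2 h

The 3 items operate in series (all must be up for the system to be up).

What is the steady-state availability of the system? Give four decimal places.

0.9795

A(A) = MTBF/(MTBF+MTTR) = 18858/(18858+112.8) = 0.994054
A(B) = MTBF/(MTBF+MTTR) = 22749/(22749+49.5) = 0.997829
A(C) = MTBF/(MTBF+MTTR) = 8437/(8437+107.2) = 0.987453
Series availability: 0.994054 × 0.997829 × 0.987453 = 0.9795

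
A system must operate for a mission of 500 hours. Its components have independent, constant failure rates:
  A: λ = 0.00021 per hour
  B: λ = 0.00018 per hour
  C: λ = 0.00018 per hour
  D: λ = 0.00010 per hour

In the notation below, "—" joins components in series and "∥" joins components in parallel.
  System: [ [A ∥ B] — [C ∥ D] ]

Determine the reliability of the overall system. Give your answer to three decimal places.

0.987

R(A) = exp(−0.00021 × 500) = 0.90032
R(B) = exp(−0.00018 × 500) = 0.91393
R(C) = exp(−0.00018 × 500) = 0.91393
R(D) = exp(−0.00010 × 500) = 0.95123
Parallel (A and B): 1 − (1 − 0.90032)(1 − 0.91393) = 0.99142
Parallel (C and D): 1 − (1 − 0.91393)(1 − 0.95123) = 0.99580
Series ([0.99142] and [0.99580]): 0.99142 × 0.99580 = 0.987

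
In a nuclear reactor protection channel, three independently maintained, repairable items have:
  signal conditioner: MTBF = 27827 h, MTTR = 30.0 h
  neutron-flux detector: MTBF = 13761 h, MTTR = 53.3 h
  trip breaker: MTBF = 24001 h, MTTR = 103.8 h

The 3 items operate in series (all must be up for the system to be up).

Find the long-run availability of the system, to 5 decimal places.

A(signal conditioner) = MTBF/(MTBF+MTTR) = 27827/(27827+30.0) = 0.998923
A(neutron-flux detector) = MTBF/(MTBF+MTTR) = 13761/(13761+53.3) = 0.996142
A(trip breaker) = MTBF/(MTBF+MTTR) = 24001/(24001+103.8) = 0.995694
Series availability: 0.998923 × 0.996142 × 0.995694 = 0.99078

0.99078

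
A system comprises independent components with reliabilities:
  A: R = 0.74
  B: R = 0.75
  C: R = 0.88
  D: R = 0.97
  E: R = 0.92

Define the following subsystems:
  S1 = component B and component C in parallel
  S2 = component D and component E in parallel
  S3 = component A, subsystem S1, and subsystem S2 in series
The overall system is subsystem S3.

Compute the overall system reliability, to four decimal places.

0.7161

Parallel (B and C): 1 − (1 − 0.750000)(1 − 0.880000) = 0.970000
Parallel (D and E): 1 − (1 − 0.970000)(1 − 0.920000) = 0.997600
Series (A, [0.970000], and [0.997600]): 0.740000 × 0.970000 × 0.997600 = 0.7161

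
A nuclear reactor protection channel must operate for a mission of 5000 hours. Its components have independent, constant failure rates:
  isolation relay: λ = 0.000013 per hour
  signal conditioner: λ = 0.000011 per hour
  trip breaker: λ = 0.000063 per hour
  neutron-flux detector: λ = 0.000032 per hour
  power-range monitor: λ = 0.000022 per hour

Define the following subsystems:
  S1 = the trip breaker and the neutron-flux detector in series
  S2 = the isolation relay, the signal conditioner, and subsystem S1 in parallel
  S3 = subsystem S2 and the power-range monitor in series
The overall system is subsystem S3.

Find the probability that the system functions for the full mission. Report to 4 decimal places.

0.8947

R(isolation relay) = exp(−0.000013 × 5000) = 0.937067
R(signal conditioner) = exp(−0.000011 × 5000) = 0.946485
R(trip breaker) = exp(−0.000063 × 5000) = 0.729789
R(neutron-flux detector) = exp(−0.000032 × 5000) = 0.852144
R(power-range monitor) = exp(−0.000022 × 5000) = 0.895834
Series (trip breaker and neutron-flux detector): 0.729789 × 0.852144 = 0.621885
Parallel (isolation relay, signal conditioner, and [0.621885]): 1 − (1 − 0.937067)(1 − 0.946485)(1 − 0.621885) = 0.998727
Series ([0.998727] and power-range monitor): 0.998727 × 0.895834 = 0.8947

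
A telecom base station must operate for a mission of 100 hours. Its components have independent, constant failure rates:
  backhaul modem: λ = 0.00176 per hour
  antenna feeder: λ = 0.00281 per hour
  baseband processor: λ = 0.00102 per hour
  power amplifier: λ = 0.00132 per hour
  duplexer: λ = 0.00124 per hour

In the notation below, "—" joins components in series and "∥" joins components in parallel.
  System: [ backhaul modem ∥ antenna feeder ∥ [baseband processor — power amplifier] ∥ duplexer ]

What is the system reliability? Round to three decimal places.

R(backhaul modem) = exp(−0.00176 × 100) = 0.83862
R(antenna feeder) = exp(−0.00281 × 100) = 0.75503
R(baseband processor) = exp(−0.00102 × 100) = 0.90303
R(power amplifier) = exp(−0.00132 × 100) = 0.87634
R(duplexer) = exp(−0.00124 × 100) = 0.88338
Series (baseband processor and power amplifier): 0.90303 × 0.87634 = 0.79136
Parallel (backhaul modem, antenna feeder, [0.79136], and duplexer): 1 − (1 − 0.83862)(1 − 0.75503)(1 − 0.79136)(1 − 0.88338) = 0.999

0.999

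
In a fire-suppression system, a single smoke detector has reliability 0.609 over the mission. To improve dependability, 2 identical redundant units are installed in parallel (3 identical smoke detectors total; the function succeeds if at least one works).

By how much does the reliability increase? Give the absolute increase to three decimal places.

0.331

R_before = 0.609
R_after = 1 − (1 − 0.609)^3 = 0.940
ΔR = 0.940 − 0.609 = 0.331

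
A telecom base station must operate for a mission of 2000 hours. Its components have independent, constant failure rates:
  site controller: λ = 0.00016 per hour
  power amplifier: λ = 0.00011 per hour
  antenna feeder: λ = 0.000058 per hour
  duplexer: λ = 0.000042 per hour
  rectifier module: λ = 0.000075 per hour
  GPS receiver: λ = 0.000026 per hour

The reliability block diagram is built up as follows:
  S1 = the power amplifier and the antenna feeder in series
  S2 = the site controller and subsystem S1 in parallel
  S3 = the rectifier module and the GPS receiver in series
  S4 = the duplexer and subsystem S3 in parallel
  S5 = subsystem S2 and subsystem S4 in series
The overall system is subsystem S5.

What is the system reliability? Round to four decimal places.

R(site controller) = exp(−0.00016 × 2000) = 0.726149
R(power amplifier) = exp(−0.00011 × 2000) = 0.802519
R(antenna feeder) = exp(−0.000058 × 2000) = 0.890475
R(duplexer) = exp(−0.000042 × 2000) = 0.919431
R(rectifier module) = exp(−0.000075 × 2000) = 0.860708
R(GPS receiver) = exp(−0.000026 × 2000) = 0.949329
Series (power amplifier and antenna feeder): 0.802519 × 0.890475 = 0.714623
Parallel (site controller and [0.714623]): 1 − (1 − 0.726149)(1 − 0.714623) = 0.921849
Series (rectifier module and GPS receiver): 0.860708 × 0.949329 = 0.817095
Parallel (duplexer and [0.817095]): 1 − (1 − 0.919431)(1 − 0.817095) = 0.985264
Series ([0.921849] and [0.985264]): 0.921849 × 0.985264 = 0.9083

0.9083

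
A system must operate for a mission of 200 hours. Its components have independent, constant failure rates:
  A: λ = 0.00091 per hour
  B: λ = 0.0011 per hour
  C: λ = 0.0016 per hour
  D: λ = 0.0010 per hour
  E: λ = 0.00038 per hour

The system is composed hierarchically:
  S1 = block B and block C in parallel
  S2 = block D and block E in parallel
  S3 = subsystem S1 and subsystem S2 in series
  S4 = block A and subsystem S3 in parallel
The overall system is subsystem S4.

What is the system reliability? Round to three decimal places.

R(A) = exp(−0.00091 × 200) = 0.83360
R(B) = exp(−0.0011 × 200) = 0.80252
R(C) = exp(−0.0016 × 200) = 0.72615
R(D) = exp(−0.0010 × 200) = 0.81873
R(E) = exp(−0.00038 × 200) = 0.92682
Parallel (B and C): 1 − (1 − 0.80252)(1 − 0.72615) = 0.94592
Parallel (D and E): 1 − (1 − 0.81873)(1 − 0.92682) = 0.98673
Series ([0.94592] and [0.98673]): 0.94592 × 0.98673 = 0.93337
Parallel (A and [0.93337]): 1 − (1 − 0.83360)(1 − 0.93337) = 0.989

0.989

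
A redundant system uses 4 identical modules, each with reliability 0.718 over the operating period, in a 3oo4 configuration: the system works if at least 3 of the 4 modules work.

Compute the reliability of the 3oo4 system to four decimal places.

0.6833

R = Σ_{i=3}^{4} C(4,i) p^i (1−p)^{4−i} with p = 0.718
C(4,3)·0.718^3·0.282^1 = 0.417525
C(4,4)·0.718^4·0.282^0 = 0.265765
Sum = 0.6833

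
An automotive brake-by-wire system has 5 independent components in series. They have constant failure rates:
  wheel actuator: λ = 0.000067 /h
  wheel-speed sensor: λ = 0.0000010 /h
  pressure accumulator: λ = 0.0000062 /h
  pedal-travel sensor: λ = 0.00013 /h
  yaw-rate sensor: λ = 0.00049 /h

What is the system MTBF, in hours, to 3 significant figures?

1440

Series of exponential components: λ_sys = Σ λ_i
λ_sys = 0.000067 + 0.0000010 + 0.0000062 + 0.00013 + 0.00049 = 6.9420e-04 /h
MTBF = 1 / λ_sys = 1440 h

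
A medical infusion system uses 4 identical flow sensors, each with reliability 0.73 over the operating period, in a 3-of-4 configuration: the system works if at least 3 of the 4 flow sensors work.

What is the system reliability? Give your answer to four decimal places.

R = Σ_{i=3}^{4} C(4,i) p^i (1−p)^{4−i} with p = 0.73
C(4,3)·0.73^3·0.27^1 = 0.420138
C(4,4)·0.73^4·0.27^0 = 0.283982
Sum = 0.7041

0.7041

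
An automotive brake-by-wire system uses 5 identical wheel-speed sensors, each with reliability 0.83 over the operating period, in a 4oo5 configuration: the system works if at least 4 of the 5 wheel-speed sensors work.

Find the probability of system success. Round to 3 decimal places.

R = Σ_{i=4}^{5} C(5,i) p^i (1−p)^{5−i} with p = 0.83
C(5,4)·0.83^4·0.17^1 = 0.40340
C(5,5)·0.83^5·0.17^0 = 0.39390
Sum = 0.797

0.797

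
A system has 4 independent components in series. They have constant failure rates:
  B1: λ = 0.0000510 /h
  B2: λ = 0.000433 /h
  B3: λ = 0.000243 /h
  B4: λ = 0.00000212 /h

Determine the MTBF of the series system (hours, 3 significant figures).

Series of exponential components: λ_sys = Σ λ_i
λ_sys = 0.0000510 + 0.000433 + 0.000243 + 0.00000212 = 7.2912e-04 /h
MTBF = 1 / λ_sys = 1370 h

1370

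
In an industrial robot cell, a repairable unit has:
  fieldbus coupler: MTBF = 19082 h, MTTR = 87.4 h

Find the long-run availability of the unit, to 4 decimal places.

A(fieldbus coupler) = MTBF/(MTBF+MTTR) = 19082/(19082+87.4) = 0.9954

0.9954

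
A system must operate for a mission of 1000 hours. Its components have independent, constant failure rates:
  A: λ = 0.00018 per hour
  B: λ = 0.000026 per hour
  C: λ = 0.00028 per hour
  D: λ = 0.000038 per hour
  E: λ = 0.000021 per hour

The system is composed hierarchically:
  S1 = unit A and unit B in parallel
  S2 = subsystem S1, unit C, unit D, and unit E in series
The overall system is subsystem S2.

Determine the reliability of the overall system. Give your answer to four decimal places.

R(A) = exp(−0.00018 × 1000) = 0.835270
R(B) = exp(−0.000026 × 1000) = 0.974335
R(C) = exp(−0.00028 × 1000) = 0.755784
R(D) = exp(−0.000038 × 1000) = 0.962713
R(E) = exp(−0.000021 × 1000) = 0.979219
Parallel (A and B): 1 − (1 − 0.835270)(1 − 0.974335) = 0.995772
Series ([0.995772], C, D, and E): 0.995772 × 0.755784 × 0.962713 × 0.979219 = 0.7095

0.7095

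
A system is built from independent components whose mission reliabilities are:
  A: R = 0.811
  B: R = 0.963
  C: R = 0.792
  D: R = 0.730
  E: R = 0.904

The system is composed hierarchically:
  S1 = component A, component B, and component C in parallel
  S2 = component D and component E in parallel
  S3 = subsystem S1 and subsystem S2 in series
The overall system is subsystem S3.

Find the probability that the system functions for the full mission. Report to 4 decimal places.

Parallel (A, B, and C): 1 − (1 − 0.811000)(1 − 0.963000)(1 − 0.792000) = 0.998545
Parallel (D and E): 1 − (1 − 0.730000)(1 − 0.904000) = 0.974080
Series ([0.998545] and [0.974080]): 0.998545 × 0.974080 = 0.9727

0.9727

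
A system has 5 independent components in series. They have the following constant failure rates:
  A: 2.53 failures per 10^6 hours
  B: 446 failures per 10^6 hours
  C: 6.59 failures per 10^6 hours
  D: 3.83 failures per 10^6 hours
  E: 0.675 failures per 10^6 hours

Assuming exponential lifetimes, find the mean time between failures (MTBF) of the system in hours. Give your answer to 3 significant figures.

Series of exponential components: λ_sys = Σ λ_i
λ_sys = 0.00000253 + 0.000446 + 0.00000659 + 0.00000383 + 0.000000675 = 4.5963e-04 /h
MTBF = 1 / λ_sys = 2180 h

2180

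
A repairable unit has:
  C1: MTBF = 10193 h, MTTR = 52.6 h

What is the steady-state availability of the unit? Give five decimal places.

0.99487

A(C1) = MTBF/(MTBF+MTTR) = 10193/(10193+52.6) = 0.99487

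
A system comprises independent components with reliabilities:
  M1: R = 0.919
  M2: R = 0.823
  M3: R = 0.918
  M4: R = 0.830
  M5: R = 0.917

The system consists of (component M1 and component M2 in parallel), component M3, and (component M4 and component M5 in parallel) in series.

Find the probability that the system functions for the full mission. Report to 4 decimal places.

Parallel (M1 and M2): 1 − (1 − 0.919000)(1 − 0.823000) = 0.985663
Parallel (M4 and M5): 1 − (1 − 0.830000)(1 − 0.917000) = 0.985890
Series ([0.985663], M3, and [0.985890]): 0.985663 × 0.918000 × 0.985890 = 0.8921

0.8921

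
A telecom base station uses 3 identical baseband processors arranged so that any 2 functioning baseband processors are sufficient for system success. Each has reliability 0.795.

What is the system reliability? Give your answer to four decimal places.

0.8912

R = Σ_{i=2}^{3} C(3,i) p^i (1−p)^{3−i} with p = 0.795
C(3,2)·0.795^2·0.205^1 = 0.388695
C(3,3)·0.795^3·0.205^0 = 0.502460
Sum = 0.8912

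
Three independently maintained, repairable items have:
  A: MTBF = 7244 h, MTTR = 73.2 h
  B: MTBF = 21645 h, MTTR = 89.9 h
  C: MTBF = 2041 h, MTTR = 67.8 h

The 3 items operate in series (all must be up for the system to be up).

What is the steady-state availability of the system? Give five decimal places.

A(A) = MTBF/(MTBF+MTTR) = 7244/(7244+73.2) = 0.989996
A(B) = MTBF/(MTBF+MTTR) = 21645/(21645+89.9) = 0.995864
A(C) = MTBF/(MTBF+MTTR) = 2041/(2041+67.8) = 0.967849
Series availability: 0.989996 × 0.995864 × 0.967849 = 0.95420

0.95420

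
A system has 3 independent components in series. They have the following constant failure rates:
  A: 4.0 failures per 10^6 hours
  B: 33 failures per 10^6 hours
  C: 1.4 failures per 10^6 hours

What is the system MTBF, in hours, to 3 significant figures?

Series of exponential components: λ_sys = Σ λ_i
λ_sys = 0.0000040 + 0.000033 + 0.0000014 = 3.8400e-05 /h
MTBF = 1 / λ_sys = 26000 h

26000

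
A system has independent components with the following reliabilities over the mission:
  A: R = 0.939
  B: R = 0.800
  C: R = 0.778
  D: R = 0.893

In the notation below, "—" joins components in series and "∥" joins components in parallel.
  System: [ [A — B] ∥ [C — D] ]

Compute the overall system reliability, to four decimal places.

Series (A and B): 0.939000 × 0.800000 = 0.751200
Series (C and D): 0.778000 × 0.893000 = 0.694754
Parallel ([0.751200] and [0.694754]): 1 − (1 − 0.751200)(1 − 0.694754) = 0.9241

0.9241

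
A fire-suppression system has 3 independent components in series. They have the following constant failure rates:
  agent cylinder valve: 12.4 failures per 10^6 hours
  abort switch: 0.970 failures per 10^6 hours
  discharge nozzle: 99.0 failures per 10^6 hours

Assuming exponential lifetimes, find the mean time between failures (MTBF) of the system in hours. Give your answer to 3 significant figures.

8900

Series of exponential components: λ_sys = Σ λ_i
λ_sys = 0.0000124 + 0.000000970 + 0.0000990 = 1.1237e-04 /h
MTBF = 1 / λ_sys = 8900 h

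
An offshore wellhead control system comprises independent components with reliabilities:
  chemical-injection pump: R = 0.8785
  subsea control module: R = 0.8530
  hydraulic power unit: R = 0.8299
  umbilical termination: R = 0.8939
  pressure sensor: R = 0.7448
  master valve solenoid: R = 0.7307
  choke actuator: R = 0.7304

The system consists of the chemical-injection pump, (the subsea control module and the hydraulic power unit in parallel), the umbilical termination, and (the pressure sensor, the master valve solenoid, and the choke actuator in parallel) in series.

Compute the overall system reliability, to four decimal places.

Parallel (subsea control module and hydraulic power unit): 1 − (1 − 0.853000)(1 − 0.829900) = 0.974995
Parallel (pressure sensor, master valve solenoid, and choke actuator): 1 − (1 − 0.744800)(1 − 0.730700)(1 − 0.730400) = 0.981472
Series (chemical-injection pump, [0.974995], umbilical termination, and [0.981472]): 0.878500 × 0.974995 × 0.893900 × 0.981472 = 0.7515

0.7515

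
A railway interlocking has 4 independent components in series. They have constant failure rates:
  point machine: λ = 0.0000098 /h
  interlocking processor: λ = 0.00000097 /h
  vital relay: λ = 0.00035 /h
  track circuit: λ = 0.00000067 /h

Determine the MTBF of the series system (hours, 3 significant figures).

Series of exponential components: λ_sys = Σ λ_i
λ_sys = 0.0000098 + 0.00000097 + 0.00035 + 0.00000067 = 3.6144e-04 /h
MTBF = 1 / λ_sys = 2770 h

2770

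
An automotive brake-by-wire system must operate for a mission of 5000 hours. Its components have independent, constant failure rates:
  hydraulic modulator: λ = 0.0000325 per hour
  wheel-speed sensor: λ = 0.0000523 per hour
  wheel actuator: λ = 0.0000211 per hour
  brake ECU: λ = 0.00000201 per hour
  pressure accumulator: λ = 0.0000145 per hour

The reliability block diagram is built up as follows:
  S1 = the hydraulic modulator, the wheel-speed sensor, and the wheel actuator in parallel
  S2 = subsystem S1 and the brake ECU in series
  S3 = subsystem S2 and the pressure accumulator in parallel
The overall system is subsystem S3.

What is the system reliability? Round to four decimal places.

0.9991

R(hydraulic modulator) = exp(−0.0000325 × 5000) = 0.850016
R(wheel-speed sensor) = exp(−0.0000523 × 5000) = 0.769896
R(wheel actuator) = exp(−0.0000211 × 5000) = 0.899874
R(brake ECU) = exp(−0.00000201 × 5000) = 0.990000
R(pressure accumulator) = exp(−0.0000145 × 5000) = 0.930066
Parallel (hydraulic modulator, wheel-speed sensor, and wheel actuator): 1 − (1 − 0.850016)(1 − 0.769896)(1 − 0.899874) = 0.996544
Series ([0.996544] and brake ECU): 0.996544 × 0.990000 = 0.986579
Parallel ([0.986579] and pressure accumulator): 1 − (1 − 0.986579)(1 − 0.930066) = 0.9991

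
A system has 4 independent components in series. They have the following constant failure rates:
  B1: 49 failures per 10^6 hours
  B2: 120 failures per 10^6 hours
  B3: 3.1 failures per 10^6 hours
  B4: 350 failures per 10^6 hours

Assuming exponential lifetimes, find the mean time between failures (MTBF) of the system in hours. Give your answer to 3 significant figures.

1920

Series of exponential components: λ_sys = Σ λ_i
λ_sys = 0.000049 + 0.00012 + 0.0000031 + 0.00035 = 5.2210e-04 /h
MTBF = 1 / λ_sys = 1920 h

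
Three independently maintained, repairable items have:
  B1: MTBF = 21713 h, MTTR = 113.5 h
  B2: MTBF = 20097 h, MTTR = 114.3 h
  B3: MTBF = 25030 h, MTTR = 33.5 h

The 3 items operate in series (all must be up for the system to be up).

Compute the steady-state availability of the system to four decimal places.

A(B1) = MTBF/(MTBF+MTTR) = 21713/(21713+113.5) = 0.994800
A(B2) = MTBF/(MTBF+MTTR) = 20097/(20097+114.3) = 0.994345
A(B3) = MTBF/(MTBF+MTTR) = 25030/(25030+33.5) = 0.998663
Series availability: 0.994800 × 0.994345 × 0.998663 = 0.9879

0.9879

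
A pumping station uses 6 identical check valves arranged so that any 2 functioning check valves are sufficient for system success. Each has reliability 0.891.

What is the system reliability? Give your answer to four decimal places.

R = Σ_{i=2}^{6} C(6,i) p^i (1−p)^{6−i} with p = 0.891
C(6,2)·0.891^2·0.109^4 = 0.001681
C(6,3)·0.891^3·0.109^3 = 0.018321
C(6,4)·0.891^4·0.109^2 = 0.112319
C(6,5)·0.891^5·0.109^1 = 0.367254
C(6,6)·0.891^6·0.109^0 = 0.500341
Sum = 0.9999

0.9999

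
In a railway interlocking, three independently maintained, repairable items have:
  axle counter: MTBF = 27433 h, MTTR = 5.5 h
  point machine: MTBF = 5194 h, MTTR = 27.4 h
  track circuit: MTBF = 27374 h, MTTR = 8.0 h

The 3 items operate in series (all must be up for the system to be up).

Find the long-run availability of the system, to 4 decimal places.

A(axle counter) = MTBF/(MTBF+MTTR) = 27433/(27433+5.5) = 0.999800
A(point machine) = MTBF/(MTBF+MTTR) = 5194/(5194+27.4) = 0.994752
A(track circuit) = MTBF/(MTBF+MTTR) = 27374/(27374+8.0) = 0.999708
Series availability: 0.999800 × 0.994752 × 0.999708 = 0.9943

0.9943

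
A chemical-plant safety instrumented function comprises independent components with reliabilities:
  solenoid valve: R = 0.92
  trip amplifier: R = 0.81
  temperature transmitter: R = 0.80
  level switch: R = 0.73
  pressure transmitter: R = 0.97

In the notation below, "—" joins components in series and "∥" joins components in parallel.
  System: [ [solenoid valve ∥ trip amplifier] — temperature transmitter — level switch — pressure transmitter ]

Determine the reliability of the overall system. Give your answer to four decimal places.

Parallel (solenoid valve and trip amplifier): 1 − (1 − 0.920000)(1 − 0.810000) = 0.984800
Series ([0.984800], temperature transmitter, level switch, and pressure transmitter): 0.984800 × 0.800000 × 0.730000 × 0.970000 = 0.5579

0.5579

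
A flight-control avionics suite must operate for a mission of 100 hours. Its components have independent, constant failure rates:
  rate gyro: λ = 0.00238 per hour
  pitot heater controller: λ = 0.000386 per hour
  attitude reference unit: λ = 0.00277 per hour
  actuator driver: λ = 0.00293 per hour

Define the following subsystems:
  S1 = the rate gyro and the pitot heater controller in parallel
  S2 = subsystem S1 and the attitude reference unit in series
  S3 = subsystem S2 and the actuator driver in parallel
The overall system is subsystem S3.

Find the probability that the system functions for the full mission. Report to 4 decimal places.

0.9370

R(rate gyro) = exp(−0.00238 × 100) = 0.788203
R(pitot heater controller) = exp(−0.000386 × 100) = 0.962135
R(attitude reference unit) = exp(−0.00277 × 100) = 0.758054
R(actuator driver) = exp(−0.00293 × 100) = 0.746022
Parallel (rate gyro and pitot heater controller): 1 − (1 − 0.788203)(1 − 0.962135) = 0.991980
Series ([0.991980] and attitude reference unit): 0.991980 × 0.758054 = 0.751974
Parallel ([0.751974] and actuator driver): 1 − (1 − 0.751974)(1 − 0.746022) = 0.9370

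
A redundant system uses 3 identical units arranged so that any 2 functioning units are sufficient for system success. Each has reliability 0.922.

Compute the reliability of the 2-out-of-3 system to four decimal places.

0.9827

R = Σ_{i=2}^{3} C(3,i) p^i (1−p)^{3−i} with p = 0.922
C(3,2)·0.922^2·0.078^1 = 0.198920
C(3,3)·0.922^3·0.078^0 = 0.783777
Sum = 0.9827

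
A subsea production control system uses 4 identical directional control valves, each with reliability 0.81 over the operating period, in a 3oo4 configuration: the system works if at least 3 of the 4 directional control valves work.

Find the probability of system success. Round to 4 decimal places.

0.8344

R = Σ_{i=3}^{4} C(4,i) p^i (1−p)^{4−i} with p = 0.81
C(4,3)·0.81^3·0.19^1 = 0.403895
C(4,4)·0.81^4·0.19^0 = 0.430467
Sum = 0.8344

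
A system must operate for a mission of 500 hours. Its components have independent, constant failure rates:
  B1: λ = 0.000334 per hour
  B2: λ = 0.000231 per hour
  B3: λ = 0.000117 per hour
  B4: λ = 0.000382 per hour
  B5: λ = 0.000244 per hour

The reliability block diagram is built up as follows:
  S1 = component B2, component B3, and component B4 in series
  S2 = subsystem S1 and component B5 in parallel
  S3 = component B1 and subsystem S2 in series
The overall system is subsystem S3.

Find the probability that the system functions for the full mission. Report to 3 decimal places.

0.816

R(B1) = exp(−0.000334 × 500) = 0.84620
R(B2) = exp(−0.000231 × 500) = 0.89092
R(B3) = exp(−0.000117 × 500) = 0.94318
R(B4) = exp(−0.000382 × 500) = 0.82613
R(B5) = exp(−0.000244 × 500) = 0.88515
Series (B2, B3, and B4): 0.89092 × 0.94318 × 0.82613 = 0.69420
Parallel ([0.69420] and B5): 1 − (1 − 0.69420)(1 − 0.88515) = 0.96488
Series (B1 and [0.96488]): 0.84620 × 0.96488 = 0.816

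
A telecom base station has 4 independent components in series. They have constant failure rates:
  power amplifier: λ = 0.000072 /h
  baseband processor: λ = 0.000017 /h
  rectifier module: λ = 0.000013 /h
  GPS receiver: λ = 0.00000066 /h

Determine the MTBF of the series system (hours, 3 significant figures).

Series of exponential components: λ_sys = Σ λ_i
λ_sys = 0.000072 + 0.000017 + 0.000013 + 0.00000066 = 1.0266e-04 /h
MTBF = 1 / λ_sys = 9740 h

9740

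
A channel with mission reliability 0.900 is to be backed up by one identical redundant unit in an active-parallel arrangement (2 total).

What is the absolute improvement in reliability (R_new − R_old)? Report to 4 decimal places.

R_before = 0.900
R_after = 1 − (1 − 0.900)^2 = 0.9900
ΔR = 0.9900 − 0.900 = 0.0900

0.0900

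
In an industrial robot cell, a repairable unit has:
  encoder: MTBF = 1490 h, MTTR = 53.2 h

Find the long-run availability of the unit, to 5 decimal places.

0.96553

A(encoder) = MTBF/(MTBF+MTTR) = 1490/(1490+53.2) = 0.96553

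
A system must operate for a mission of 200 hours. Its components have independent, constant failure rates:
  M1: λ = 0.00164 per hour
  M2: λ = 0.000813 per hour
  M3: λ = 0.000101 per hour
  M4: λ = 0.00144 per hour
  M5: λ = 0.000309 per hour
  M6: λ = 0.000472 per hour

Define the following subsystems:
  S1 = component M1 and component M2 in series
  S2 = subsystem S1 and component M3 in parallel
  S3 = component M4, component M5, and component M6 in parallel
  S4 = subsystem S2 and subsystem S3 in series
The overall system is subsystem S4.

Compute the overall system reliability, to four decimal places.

R(M1) = exp(−0.00164 × 200) = 0.720363
R(M2) = exp(−0.000813 × 200) = 0.849931
R(M3) = exp(−0.000101 × 200) = 0.980003
R(M4) = exp(−0.00144 × 200) = 0.749762
R(M5) = exp(−0.000309 × 200) = 0.940071
R(M6) = exp(−0.000472 × 200) = 0.909919
Series (M1 and M2): 0.720363 × 0.849931 = 0.612259
Parallel ([0.612259] and M3): 1 − (1 − 0.612259)(1 − 0.980003) = 0.992246
Parallel (M4, M5, and M6): 1 − (1 − 0.749762)(1 − 0.940071)(1 − 0.909919) = 0.998649
Series ([0.992246] and [0.998649]): 0.992246 × 0.998649 = 0.9909

0.9909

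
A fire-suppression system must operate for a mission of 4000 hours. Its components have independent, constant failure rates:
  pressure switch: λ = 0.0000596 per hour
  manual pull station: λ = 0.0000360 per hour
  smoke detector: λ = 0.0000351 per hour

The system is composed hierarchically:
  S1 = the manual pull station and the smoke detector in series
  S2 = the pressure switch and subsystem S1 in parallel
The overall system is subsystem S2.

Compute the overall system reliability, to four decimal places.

0.9475

R(pressure switch) = exp(−0.0000596 × 4000) = 0.787887
R(manual pull station) = exp(−0.0000360 × 4000) = 0.865888
R(smoke detector) = exp(−0.0000351 × 4000) = 0.869011
Series (manual pull station and smoke detector): 0.865888 × 0.869011 = 0.752466
Parallel (pressure switch and [0.752466]): 1 − (1 − 0.787887)(1 − 0.752466) = 0.9475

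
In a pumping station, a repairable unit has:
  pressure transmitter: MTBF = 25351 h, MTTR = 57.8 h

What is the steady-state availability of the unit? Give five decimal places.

A(pressure transmitter) = MTBF/(MTBF+MTTR) = 25351/(25351+57.8) = 0.99773

0.99773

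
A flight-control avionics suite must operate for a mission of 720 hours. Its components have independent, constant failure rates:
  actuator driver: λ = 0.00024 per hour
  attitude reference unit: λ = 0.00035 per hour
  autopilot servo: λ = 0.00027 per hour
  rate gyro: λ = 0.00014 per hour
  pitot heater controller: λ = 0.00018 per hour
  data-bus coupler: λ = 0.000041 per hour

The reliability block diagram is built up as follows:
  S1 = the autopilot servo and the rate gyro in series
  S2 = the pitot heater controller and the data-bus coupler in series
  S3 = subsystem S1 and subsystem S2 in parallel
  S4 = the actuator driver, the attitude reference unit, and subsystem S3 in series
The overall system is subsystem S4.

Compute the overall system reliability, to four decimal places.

0.6293

R(actuator driver) = exp(−0.00024 × 720) = 0.841306
R(attitude reference unit) = exp(−0.00035 × 720) = 0.777245
R(autopilot servo) = exp(−0.00027 × 720) = 0.823329
R(rate gyro) = exp(−0.00014 × 720) = 0.904114
R(pitot heater controller) = exp(−0.00018 × 720) = 0.878447
R(data-bus coupler) = exp(−0.000041 × 720) = 0.970911
Series (autopilot servo and rate gyro): 0.823329 × 0.904114 = 0.744383
Series (pitot heater controller and data-bus coupler): 0.878447 × 0.970911 = 0.852894
Parallel ([0.744383] and [0.852894]): 1 − (1 − 0.744383)(1 − 0.852894) = 0.962397
Series (actuator driver, attitude reference unit, and [0.962397]): 0.841306 × 0.777245 × 0.962397 = 0.6293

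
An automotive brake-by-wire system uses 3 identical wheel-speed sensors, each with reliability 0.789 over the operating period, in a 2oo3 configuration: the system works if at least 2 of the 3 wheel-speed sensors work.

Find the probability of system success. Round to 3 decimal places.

R = Σ_{i=2}^{3} C(3,i) p^i (1−p)^{3−i} with p = 0.789
C(3,2)·0.789^2·0.211^1 = 0.39406
C(3,3)·0.789^3·0.211^0 = 0.49117
Sum = 0.885

0.885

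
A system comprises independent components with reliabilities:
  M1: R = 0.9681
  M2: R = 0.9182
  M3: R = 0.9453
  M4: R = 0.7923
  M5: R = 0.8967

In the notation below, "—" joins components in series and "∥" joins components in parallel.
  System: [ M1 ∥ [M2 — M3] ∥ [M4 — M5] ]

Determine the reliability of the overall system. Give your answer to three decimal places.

Series (M2 and M3): 0.91820 × 0.94530 = 0.86797
Series (M4 and M5): 0.79230 × 0.89670 = 0.71046
Parallel (M1, [0.86797], and [0.71046]): 1 − (1 − 0.96810)(1 − 0.86797)(1 − 0.71046) = 0.999

0.999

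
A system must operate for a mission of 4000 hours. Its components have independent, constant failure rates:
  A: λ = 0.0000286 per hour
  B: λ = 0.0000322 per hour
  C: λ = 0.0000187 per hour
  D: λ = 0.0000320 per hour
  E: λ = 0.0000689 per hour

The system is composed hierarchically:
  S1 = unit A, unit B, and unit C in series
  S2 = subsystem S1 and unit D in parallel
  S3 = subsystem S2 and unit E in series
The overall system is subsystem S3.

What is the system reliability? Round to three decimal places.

0.734

R(A) = exp(−0.0000286 × 4000) = 0.89190
R(B) = exp(−0.0000322 × 4000) = 0.87915
R(C) = exp(−0.0000187 × 4000) = 0.92793
R(D) = exp(−0.0000320 × 4000) = 0.87985
R(E) = exp(−0.0000689 × 4000) = 0.75912
Series (A, B, and C): 0.89190 × 0.87915 × 0.92793 = 0.72760
Parallel ([0.72760] and D): 1 − (1 − 0.72760)(1 − 0.87985) = 0.96727
Series ([0.96727] and E): 0.96727 × 0.75912 = 0.734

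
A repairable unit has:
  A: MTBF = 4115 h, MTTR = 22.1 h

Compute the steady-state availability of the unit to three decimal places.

A(A) = MTBF/(MTBF+MTTR) = 4115/(4115+22.1) = 0.995

0.995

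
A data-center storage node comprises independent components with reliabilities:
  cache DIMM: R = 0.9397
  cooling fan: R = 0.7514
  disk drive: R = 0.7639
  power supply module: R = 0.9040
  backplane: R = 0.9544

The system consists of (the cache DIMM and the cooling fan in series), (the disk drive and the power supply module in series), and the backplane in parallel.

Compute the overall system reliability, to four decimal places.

Series (cache DIMM and cooling fan): 0.939700 × 0.751400 = 0.706091
Series (disk drive and power supply module): 0.763900 × 0.904000 = 0.690566
Parallel ([0.706091], [0.690566], and backplane): 1 − (1 − 0.706091)(1 − 0.690566)(1 − 0.954400) = 0.9959

0.9959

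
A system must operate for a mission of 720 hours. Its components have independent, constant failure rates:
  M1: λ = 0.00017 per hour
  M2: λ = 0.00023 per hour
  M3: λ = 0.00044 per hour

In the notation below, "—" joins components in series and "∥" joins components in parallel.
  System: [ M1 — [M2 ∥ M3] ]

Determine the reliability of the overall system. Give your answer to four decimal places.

0.8481

R(M1) = exp(−0.00017 × 720) = 0.884794
R(M2) = exp(−0.00023 × 720) = 0.847385
R(M3) = exp(−0.00044 × 720) = 0.728476
Parallel (M2 and M3): 1 − (1 − 0.847385)(1 − 0.728476) = 0.958561
Series (M1 and [0.958561]): 0.884794 × 0.958561 = 0.8481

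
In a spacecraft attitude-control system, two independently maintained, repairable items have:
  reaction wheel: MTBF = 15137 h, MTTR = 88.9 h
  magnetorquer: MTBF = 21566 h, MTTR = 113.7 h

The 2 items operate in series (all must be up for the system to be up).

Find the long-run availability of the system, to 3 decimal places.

A(reaction wheel) = MTBF/(MTBF+MTTR) = 15137/(15137+88.9) = 0.994161
A(magnetorquer) = MTBF/(MTBF+MTTR) = 21566/(21566+113.7) = 0.994755
Series availability: 0.994161 × 0.994755 = 0.989

0.989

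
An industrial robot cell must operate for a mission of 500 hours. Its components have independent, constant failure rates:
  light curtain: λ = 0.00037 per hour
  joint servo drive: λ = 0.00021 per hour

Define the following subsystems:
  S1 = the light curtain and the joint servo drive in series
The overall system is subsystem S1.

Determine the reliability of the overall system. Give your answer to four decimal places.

R(light curtain) = exp(−0.00037 × 500) = 0.831104
R(joint servo drive) = exp(−0.00021 × 500) = 0.900325
Series (light curtain and joint servo drive): 0.831104 × 0.900325 = 0.7483

0.7483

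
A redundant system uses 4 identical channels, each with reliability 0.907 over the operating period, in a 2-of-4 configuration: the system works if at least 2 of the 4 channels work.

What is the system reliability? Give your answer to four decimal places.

R = Σ_{i=2}^{4} C(4,i) p^i (1−p)^{4−i} with p = 0.907
C(4,2)·0.907^2·0.093^2 = 0.042691
C(4,3)·0.907^3·0.093^1 = 0.277565
C(4,4)·0.907^4·0.093^0 = 0.676751
Sum = 0.9970

0.9970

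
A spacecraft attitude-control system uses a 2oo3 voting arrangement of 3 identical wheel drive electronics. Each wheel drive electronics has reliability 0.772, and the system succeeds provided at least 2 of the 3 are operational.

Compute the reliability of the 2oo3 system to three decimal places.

R = Σ_{i=2}^{3} C(3,i) p^i (1−p)^{3−i} with p = 0.772
C(3,2)·0.772^2·0.228^1 = 0.40765
C(3,3)·0.772^3·0.228^0 = 0.46010
Sum = 0.868

0.868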